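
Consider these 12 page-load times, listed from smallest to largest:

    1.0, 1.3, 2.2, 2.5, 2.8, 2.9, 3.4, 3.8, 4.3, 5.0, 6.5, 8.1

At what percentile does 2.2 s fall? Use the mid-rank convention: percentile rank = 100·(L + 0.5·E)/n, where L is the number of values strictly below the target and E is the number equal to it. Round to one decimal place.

Count below 2.2: L = 2; count equal: E = 1; n = 12.
Percentile rank = 100·(2 + 0.5·1)/12 = 100·2.5/12 = 20.83.

20.8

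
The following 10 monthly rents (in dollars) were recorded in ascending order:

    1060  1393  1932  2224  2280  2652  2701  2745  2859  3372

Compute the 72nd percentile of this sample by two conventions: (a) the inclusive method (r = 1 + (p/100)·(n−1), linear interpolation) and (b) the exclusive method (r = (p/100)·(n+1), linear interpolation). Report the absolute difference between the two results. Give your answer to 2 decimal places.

n = 10.
(a) r = 7.48; between ranks 7 (2701) and 8 (2745): 2722.12.
(b) r = 7.92; between ranks 7 (2701) and 8 (2745): 2741.48.
|2722.12 − 2741.48| = 19.36.

19.36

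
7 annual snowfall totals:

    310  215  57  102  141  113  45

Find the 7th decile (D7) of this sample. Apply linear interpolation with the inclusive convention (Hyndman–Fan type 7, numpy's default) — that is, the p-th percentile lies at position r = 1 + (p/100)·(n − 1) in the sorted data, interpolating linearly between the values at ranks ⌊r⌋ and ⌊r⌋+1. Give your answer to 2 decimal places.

155.80

Sorted: 45, 57, 102, 113, 141, 215, 310.
n = 7.
r = 1 + (70/100)·(7 − 1) = 1 + 4.2 = 5.2.
Rank 5 is 141 and rank 6 is 215.
Interpolate: 141 + 0.2·(215 − 141) = 141 + 0.2·74 = 155.8.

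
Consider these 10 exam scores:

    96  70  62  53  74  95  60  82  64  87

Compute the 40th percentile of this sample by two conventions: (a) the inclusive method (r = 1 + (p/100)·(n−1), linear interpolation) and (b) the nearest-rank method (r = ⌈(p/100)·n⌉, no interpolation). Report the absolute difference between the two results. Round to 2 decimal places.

3.60

Sorted: 53, 60, 62, 64, 70, 74, 82, 87, 95, 96.
n = 10.
(a) r = 4.6; between ranks 4 (64) and 5 (70): 67.6.
(b) the nearest-rank method: rank 4 → 64.
|67.6 − 64| = 3.6.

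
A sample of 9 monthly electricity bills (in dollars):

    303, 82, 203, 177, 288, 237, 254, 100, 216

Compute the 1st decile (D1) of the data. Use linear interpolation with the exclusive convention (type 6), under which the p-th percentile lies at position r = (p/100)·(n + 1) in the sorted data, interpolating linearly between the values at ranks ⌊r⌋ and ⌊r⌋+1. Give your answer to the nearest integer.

82

Sorted: 82, 100, 177, 203, 216, 237, 254, 288, 303.
n = 9.
r = (10/100)·(9 + 1) = 1.
r is an integer, so P10 is the value at rank 1: 82.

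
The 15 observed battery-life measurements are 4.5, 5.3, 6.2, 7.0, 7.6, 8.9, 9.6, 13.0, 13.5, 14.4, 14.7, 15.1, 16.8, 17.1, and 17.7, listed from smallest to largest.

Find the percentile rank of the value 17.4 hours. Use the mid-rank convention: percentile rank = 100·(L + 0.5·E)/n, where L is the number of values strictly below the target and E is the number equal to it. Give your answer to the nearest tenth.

Count below 17.4: L = 14; count equal: E = 0; n = 15.
Percentile rank = 100·(14 + 0.5·0)/15 = 100·14/15 = 93.33.

93.3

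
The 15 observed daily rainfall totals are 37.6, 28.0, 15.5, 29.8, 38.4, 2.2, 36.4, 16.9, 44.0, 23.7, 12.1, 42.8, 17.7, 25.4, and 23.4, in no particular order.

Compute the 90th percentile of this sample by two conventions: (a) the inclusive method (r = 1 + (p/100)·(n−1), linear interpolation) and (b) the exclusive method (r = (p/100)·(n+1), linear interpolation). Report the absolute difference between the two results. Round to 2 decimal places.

Sorted: 2.2, 12.1, 15.5, 16.9, 17.7, 23.4, 23.7, 25.4, 28.0, 29.8, 36.4, 37.6, 38.4, 42.8, 44.0.
n = 15.
(a) r = 13.6; between ranks 13 (38.4) and 14 (42.8): 41.04.
(b) r = 14.4; between ranks 14 (42.8) and 15 (44.0): 43.28.
|41.04 − 43.28| = 2.24.

2.24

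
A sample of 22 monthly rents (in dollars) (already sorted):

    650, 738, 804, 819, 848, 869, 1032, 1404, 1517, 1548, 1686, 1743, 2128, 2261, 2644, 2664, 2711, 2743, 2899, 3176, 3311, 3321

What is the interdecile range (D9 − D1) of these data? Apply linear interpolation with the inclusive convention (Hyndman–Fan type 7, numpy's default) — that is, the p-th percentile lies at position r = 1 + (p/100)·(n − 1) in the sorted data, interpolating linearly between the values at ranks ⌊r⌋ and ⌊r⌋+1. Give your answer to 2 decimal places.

n = 22.
P10: r = 3.1; ranks 3–4 are 804, 819; interpolating gives 805.5.
P90: r = 19.9; ranks 19–20 are 2899, 3176; interpolating gives 3148.3.
Difference: 3148.3 − 805.5 = 2342.8.

2342.80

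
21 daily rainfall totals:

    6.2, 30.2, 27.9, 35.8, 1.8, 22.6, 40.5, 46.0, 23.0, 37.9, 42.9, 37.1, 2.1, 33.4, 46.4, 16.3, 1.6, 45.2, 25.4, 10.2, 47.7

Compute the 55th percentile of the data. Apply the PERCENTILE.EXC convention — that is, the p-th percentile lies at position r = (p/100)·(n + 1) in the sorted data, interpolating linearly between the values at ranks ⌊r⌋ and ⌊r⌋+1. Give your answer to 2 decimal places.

33.64

Sorted: 1.6, 1.8, 2.1, 6.2, 10.2, 16.3, 22.6, 23.0, 25.4, 27.9, 30.2, 33.4, 35.8, 37.1, 37.9, 40.5, 42.9, 45.2, 46.0, 46.4, 47.7.
n = 21.
r = (55/100)·(21 + 1) = 12.1.
Rank 12 is 33.4 and rank 13 is 35.8.
Interpolate: 33.4 + 0.1·(35.8 − 33.4) = 33.4 + 0.1·2.4 = 33.64.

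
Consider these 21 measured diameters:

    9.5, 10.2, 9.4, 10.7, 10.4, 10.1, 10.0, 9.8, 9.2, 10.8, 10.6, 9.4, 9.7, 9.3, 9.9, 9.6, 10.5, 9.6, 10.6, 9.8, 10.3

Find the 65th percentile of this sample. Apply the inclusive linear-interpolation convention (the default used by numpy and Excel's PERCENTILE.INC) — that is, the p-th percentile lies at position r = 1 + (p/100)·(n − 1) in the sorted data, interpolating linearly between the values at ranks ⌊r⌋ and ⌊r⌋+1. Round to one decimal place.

Sorted: 9.2, 9.3, 9.4, 9.4, 9.5, 9.6, 9.6, 9.7, 9.8, 9.8, 9.9, 10.0, 10.1, 10.2, 10.3, 10.4, 10.5, 10.6, 10.6, 10.7, 10.8.
n = 21.
r = 1 + (65/100)·(21 − 1) = 1 + 13 = 14.
r is an integer, so P65 is the value at rank 14: 10.2.

10.2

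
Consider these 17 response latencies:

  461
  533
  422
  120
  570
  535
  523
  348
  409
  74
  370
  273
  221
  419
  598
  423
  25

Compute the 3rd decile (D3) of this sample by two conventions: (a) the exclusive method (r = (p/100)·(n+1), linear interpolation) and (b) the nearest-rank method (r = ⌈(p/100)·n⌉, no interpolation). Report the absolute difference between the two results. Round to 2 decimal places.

45.00

Sorted: 25, 74, 120, 221, 273, 348, 370, 409, 419, 422, 423, 461, 523, 533, 535, 570, 598.
n = 17.
(a) r = 5.4; between ranks 5 (273) and 6 (348): 303.
(b) the nearest-rank method: rank 6 → 348.
|303 − 348| = 45.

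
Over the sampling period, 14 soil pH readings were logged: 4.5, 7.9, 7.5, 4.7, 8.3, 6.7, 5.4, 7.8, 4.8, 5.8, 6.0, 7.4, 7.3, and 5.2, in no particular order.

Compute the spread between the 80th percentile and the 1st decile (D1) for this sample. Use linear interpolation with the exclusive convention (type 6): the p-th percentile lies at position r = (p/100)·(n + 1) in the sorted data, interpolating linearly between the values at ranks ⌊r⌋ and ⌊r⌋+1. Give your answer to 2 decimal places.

Sorted: 4.5, 4.7, 4.8, 5.2, 5.4, 5.8, 6.0, 6.7, 7.3, 7.4, 7.5, 7.8, 7.9, 8.3.
n = 14.
P10: r = 1.5; ranks 1–2 are 4.5, 4.7; interpolating gives 4.6.
P80: r = 12 (integer) → 7.8.
Difference: 7.8 − 4.6 = 3.2.

3.20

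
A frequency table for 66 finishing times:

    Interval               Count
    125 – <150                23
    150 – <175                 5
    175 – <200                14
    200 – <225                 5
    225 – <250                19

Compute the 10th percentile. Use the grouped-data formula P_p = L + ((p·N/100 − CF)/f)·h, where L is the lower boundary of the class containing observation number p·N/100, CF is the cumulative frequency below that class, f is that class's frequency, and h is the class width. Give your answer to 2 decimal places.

132.17

N = 66; target position k = 10/100 · 66 = 6.6.
Cumulative frequencies: 23, 28, 42, 47, 66.
Observation 6.6 falls in the class 125 – <150.
L = 125, CF = 0, f = 23, h = 25.
P10 = 125 + ((6.6 − 0)/23)·25 = 125 + 7.17391 = 132.174.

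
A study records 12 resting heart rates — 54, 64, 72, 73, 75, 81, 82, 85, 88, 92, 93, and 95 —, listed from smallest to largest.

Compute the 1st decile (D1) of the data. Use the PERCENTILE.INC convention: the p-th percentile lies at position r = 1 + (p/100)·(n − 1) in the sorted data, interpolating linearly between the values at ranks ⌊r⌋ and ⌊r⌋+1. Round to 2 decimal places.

64.80

n = 12.
r = 1 + (10/100)·(12 − 1) = 1 + 1.1 = 2.1.
Rank 2 is 64 and rank 3 is 72.
Interpolate: 64 + 0.1·(72 − 64) = 64 + 0.1·8 = 64.8.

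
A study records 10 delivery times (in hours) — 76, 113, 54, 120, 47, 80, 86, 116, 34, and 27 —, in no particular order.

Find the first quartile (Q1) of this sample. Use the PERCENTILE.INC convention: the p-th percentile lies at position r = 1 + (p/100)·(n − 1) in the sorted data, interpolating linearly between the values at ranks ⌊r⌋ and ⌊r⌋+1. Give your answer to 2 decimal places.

Sorted: 27, 34, 47, 54, 76, 80, 86, 113, 116, 120.
n = 10.
r = 1 + (25/100)·(10 − 1) = 1 + 2.25 = 3.25.
Rank 3 is 47 and rank 4 is 54.
Interpolate: 47 + 0.25·(54 − 47) = 47 + 0.25·7 = 48.75.

48.75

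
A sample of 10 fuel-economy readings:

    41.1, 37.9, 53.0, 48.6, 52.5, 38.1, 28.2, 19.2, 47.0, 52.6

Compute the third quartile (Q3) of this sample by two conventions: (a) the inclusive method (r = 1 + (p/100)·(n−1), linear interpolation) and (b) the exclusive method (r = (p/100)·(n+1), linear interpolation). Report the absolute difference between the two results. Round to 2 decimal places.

1.00

Sorted: 19.2, 28.2, 37.9, 38.1, 41.1, 47.0, 48.6, 52.5, 52.6, 53.0.
n = 10.
(a) r = 7.75; between ranks 7 (48.6) and 8 (52.5): 51.525.
(b) r = 8.25; between ranks 8 (52.5) and 9 (52.6): 52.525.
|51.525 − 52.525| = 1.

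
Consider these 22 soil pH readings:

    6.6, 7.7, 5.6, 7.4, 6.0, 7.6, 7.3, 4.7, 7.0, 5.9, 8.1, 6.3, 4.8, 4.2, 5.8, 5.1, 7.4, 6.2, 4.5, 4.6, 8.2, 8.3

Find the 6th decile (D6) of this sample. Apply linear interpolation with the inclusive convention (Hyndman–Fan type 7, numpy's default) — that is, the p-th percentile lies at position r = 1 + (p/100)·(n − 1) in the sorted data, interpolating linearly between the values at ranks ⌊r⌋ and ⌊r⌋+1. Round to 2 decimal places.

Sorted: 4.2, 4.5, 4.6, 4.7, 4.8, 5.1, 5.6, 5.8, 5.9, 6.0, 6.2, 6.3, 6.6, 7.0, 7.3, 7.4, 7.4, 7.6, 7.7, 8.1, 8.2, 8.3.
n = 22.
r = 1 + (60/100)·(22 − 1) = 1 + 12.6 = 13.6.
Rank 13 is 6.6 and rank 14 is 7.0.
Interpolate: 6.6 + 0.6·(7.0 − 6.6) = 6.6 + 0.6·0.4 = 6.84.

6.84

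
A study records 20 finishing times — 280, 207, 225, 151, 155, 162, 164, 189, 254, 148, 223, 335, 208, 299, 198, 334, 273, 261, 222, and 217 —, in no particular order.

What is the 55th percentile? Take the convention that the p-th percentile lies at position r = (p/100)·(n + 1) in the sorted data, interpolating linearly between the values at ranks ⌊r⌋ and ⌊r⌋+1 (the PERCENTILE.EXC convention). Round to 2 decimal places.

Sorted: 148, 151, 155, 162, 164, 189, 198, 207, 208, 217, 222, 223, 225, 254, 261, 273, 280, 299, 334, 335.
n = 20.
r = (55/100)·(20 + 1) = 11.55.
Rank 11 is 222 and rank 12 is 223.
Interpolate: 222 + 0.55·(223 − 222) = 222 + 0.55·1 = 222.55.

222.55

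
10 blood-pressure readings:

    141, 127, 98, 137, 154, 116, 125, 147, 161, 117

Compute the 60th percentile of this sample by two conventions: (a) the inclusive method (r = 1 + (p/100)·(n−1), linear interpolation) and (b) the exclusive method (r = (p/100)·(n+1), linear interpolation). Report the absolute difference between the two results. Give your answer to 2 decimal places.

Sorted: 98, 116, 117, 125, 127, 137, 141, 147, 154, 161.
n = 10.
(a) r = 6.4; between ranks 6 (137) and 7 (141): 138.6.
(b) r = 6.6; between ranks 6 (137) and 7 (141): 139.4.
|138.6 − 139.4| = 0.8.

0.80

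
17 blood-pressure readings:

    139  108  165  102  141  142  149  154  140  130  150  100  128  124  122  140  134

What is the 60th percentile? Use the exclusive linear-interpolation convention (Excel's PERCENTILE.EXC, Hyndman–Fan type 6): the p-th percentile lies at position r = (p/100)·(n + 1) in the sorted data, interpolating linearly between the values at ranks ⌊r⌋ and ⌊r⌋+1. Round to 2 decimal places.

140.00

Sorted: 100, 102, 108, 122, 124, 128, 130, 134, 139, 140, 140, 141, 142, 149, 150, 154, 165.
n = 17.
r = (60/100)·(17 + 1) = 10.8.
Rank 10 is 140 and rank 11 is 140.
Interpolate: 140 + 0.8·(140 − 140) = 140 + 0.8·0 = 140.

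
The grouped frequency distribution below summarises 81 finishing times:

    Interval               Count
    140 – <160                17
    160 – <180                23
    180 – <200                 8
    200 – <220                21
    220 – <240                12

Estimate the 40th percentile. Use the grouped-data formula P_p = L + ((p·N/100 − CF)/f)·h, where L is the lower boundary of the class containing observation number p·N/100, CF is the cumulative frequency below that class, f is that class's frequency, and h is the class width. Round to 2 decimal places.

N = 81; target position k = 40/100 · 81 = 32.4.
Cumulative frequencies: 17, 40, 48, 69, 81.
Observation 32.4 falls in the class 160 – <180.
L = 160, CF = 17, f = 23, h = 20.
P40 = 160 + ((32.4 − 17)/23)·20 = 160 + 13.3913 = 173.391.

173.39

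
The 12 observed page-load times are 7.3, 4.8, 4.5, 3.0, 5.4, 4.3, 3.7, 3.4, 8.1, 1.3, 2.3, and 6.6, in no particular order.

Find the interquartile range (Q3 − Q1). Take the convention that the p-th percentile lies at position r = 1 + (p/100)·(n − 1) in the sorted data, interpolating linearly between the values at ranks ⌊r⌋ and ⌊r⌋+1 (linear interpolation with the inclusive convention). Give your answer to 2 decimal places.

Sorted: 1.3, 2.3, 3.0, 3.4, 3.7, 4.3, 4.5, 4.8, 5.4, 6.6, 7.3, 8.1.
n = 12.
P25: r = 3.75; ranks 3–4 are 3.0, 3.4; interpolating gives 3.3.
P75: r = 9.25; ranks 9–10 are 5.4, 6.6; interpolating gives 5.7.
Difference: 5.7 − 3.3 = 2.4.

2.40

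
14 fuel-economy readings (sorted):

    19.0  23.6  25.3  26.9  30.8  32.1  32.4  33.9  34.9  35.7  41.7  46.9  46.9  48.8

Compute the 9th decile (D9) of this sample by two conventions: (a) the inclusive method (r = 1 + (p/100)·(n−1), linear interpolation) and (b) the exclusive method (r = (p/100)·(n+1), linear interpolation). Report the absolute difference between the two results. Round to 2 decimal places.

n = 14.
(a) r = 12.7; between ranks 12 (46.9) and 13 (46.9): 46.9.
(b) r = 13.5; between ranks 13 (46.9) and 14 (48.8): 47.85.
|46.9 − 47.85| = 0.95.

0.95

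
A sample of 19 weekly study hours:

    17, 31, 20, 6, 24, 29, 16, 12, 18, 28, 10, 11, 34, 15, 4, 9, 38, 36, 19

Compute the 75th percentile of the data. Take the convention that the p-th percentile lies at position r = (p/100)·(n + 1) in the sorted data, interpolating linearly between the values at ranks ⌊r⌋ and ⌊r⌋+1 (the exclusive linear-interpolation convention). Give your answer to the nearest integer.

Sorted: 4, 6, 9, 10, 11, 12, 15, 16, 17, 18, 19, 20, 24, 28, 29, 31, 34, 36, 38.
n = 19.
r = (75/100)·(19 + 1) = 15.
r is an integer, so P75 is the value at rank 15: 29.

29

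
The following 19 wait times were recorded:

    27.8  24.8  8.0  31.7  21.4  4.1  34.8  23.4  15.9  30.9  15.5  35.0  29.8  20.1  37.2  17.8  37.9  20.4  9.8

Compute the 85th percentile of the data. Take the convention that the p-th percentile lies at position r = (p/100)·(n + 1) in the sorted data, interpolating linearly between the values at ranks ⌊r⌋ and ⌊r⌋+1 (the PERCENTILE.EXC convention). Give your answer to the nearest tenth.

Sorted: 4.1, 8.0, 9.8, 15.5, 15.9, 17.8, 20.1, 20.4, 21.4, 23.4, 24.8, 27.8, 29.8, 30.9, 31.7, 34.8, 35.0, 37.2, 37.9.
n = 19.
r = (85/100)·(19 + 1) = 17.
r is an integer, so P85 is the value at rank 17: 35.0.

35.0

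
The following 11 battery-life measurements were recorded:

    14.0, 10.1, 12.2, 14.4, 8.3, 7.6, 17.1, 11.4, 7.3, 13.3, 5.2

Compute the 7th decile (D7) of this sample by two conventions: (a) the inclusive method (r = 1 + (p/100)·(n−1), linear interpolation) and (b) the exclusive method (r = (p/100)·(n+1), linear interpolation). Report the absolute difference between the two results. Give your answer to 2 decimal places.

0.28

Sorted: 5.2, 7.3, 7.6, 8.3, 10.1, 11.4, 12.2, 13.3, 14.0, 14.4, 17.1.
n = 11.
(a) r = 8 → value at rank 8 = 13.3.
(b) r = 8.4; between ranks 8 (13.3) and 9 (14.0): 13.58.
|13.3 − 13.58| = 0.28.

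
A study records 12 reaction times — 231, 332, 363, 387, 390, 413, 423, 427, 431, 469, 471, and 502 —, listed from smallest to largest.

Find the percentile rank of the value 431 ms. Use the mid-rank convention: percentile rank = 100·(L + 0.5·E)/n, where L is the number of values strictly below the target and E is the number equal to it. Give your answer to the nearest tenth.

70.8

Count below 431: L = 8; count equal: E = 1; n = 12.
Percentile rank = 100·(8 + 0.5·1)/12 = 100·8.5/12 = 70.83.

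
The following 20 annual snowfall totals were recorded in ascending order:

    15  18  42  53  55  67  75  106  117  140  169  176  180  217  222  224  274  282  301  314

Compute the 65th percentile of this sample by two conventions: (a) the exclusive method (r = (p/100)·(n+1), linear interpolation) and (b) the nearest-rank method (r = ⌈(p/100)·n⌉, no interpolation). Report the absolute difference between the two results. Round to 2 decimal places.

n = 20.
(a) r = 13.65; between ranks 13 (180) and 14 (217): 204.05.
(b) the nearest-rank method: rank 13 → 180.
|204.05 − 180| = 24.05.

24.05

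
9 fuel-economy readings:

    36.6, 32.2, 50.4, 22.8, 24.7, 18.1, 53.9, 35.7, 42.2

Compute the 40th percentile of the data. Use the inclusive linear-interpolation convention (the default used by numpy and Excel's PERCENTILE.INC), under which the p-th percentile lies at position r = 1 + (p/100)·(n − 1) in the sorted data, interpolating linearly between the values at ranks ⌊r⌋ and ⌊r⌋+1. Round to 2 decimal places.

32.90

Sorted: 18.1, 22.8, 24.7, 32.2, 35.7, 36.6, 42.2, 50.4, 53.9.
n = 9.
r = 1 + (40/100)·(9 − 1) = 1 + 3.2 = 4.2.
Rank 4 is 32.2 and rank 5 is 35.7.
Interpolate: 32.2 + 0.2·(35.7 − 32.2) = 32.2 + 0.2·3.5 = 32.9.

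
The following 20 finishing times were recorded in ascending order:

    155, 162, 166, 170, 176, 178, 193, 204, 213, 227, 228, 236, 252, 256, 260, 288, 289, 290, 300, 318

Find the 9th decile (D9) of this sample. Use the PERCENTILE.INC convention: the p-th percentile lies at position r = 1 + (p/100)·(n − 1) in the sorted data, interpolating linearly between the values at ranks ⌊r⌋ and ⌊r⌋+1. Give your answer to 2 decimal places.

n = 20.
r = 1 + (90/100)·(20 − 1) = 1 + 17.1 = 18.1.
Rank 18 is 290 and rank 19 is 300.
Interpolate: 290 + 0.1·(300 − 290) = 290 + 0.1·10 = 291.

291.00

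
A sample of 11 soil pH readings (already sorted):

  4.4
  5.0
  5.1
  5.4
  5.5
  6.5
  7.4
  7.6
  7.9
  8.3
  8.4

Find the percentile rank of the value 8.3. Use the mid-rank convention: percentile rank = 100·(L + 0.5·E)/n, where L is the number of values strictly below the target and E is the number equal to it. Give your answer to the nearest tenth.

86.4

Count below 8.3: L = 9; count equal: E = 1; n = 11.
Percentile rank = 100·(9 + 0.5·1)/11 = 100·9.5/11 = 86.36.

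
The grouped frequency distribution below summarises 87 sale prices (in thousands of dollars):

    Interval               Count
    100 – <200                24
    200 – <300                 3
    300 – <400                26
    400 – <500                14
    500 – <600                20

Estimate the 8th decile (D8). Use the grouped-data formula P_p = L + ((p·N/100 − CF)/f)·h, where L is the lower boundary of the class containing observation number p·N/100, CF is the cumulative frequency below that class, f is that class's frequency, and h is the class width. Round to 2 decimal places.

513.00

N = 87; target position k = 80/100 · 87 = 69.6.
Cumulative frequencies: 24, 27, 53, 67, 87.
Observation 69.6 falls in the class 500 – <600.
L = 500, CF = 67, f = 20, h = 100.
P80 = 500 + ((69.6 − 67)/20)·100 = 500 + 13 = 513.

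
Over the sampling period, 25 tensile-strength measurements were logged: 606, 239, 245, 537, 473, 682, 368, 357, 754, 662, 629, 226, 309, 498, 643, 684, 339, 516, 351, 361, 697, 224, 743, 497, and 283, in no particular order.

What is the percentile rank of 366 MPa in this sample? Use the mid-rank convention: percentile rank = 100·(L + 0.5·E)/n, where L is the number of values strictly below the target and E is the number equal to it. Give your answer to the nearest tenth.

Sorted: 224, 226, 239, 245, 283, 309, 339, 351, 357, 361, 368, 473, 497, 498, 516, 537, 606, 629, 643, 662, 682, 684, 697, 743, 754.
Count below 366: L = 10; count equal: E = 0; n = 25.
Percentile rank = 100·(10 + 0.5·0)/25 = 100·10/25 = 40.

40.0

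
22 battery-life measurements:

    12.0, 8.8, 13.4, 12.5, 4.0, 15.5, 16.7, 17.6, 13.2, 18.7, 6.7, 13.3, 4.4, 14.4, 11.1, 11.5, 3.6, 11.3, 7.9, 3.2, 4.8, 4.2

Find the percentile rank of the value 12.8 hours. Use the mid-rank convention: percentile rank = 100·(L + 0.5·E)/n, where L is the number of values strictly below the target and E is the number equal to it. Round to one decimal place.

63.6

Sorted: 3.2, 3.6, 4.0, 4.2, 4.4, 4.8, 6.7, 7.9, 8.8, 11.1, 11.3, 11.5, 12.0, 12.5, 13.2, 13.3, 13.4, 14.4, 15.5, 16.7, 17.6, 18.7.
Count below 12.8: L = 14; count equal: E = 0; n = 22.
Percentile rank = 100·(14 + 0.5·0)/22 = 100·14/22 = 63.64.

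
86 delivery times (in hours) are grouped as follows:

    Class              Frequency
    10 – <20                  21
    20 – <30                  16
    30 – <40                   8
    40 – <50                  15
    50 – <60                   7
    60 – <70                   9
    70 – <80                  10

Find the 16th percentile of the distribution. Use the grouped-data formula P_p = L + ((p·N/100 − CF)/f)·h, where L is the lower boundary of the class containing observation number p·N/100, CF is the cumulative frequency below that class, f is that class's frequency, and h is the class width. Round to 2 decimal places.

16.55

N = 86; target position k = 16/100 · 86 = 13.76.
Cumulative frequencies: 21, 37, 45, 60, 67, 76, 86.
Observation 13.76 falls in the class 10 – <20.
L = 10, CF = 0, f = 21, h = 10.
P16 = 10 + ((13.76 − 0)/21)·10 = 10 + 6.55238 = 16.5524.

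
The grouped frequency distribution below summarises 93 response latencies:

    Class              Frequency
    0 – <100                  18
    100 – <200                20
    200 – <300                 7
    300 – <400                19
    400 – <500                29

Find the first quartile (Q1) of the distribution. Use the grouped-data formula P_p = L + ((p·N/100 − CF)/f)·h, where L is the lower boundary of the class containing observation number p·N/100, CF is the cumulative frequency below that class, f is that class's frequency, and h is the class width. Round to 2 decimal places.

N = 93; target position k = 25/100 · 93 = 23.25.
Cumulative frequencies: 18, 38, 45, 64, 93.
Observation 23.25 falls in the class 100 – <200.
L = 100, CF = 18, f = 20, h = 100.
P25 = 100 + ((23.25 − 18)/20)·100 = 100 + 26.25 = 126.25.

126.25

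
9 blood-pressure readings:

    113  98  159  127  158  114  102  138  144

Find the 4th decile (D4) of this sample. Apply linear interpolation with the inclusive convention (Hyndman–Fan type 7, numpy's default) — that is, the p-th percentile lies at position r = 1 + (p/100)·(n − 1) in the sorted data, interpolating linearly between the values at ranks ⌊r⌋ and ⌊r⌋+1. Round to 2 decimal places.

Sorted: 98, 102, 113, 114, 127, 138, 144, 158, 159.
n = 9.
r = 1 + (40/100)·(9 − 1) = 1 + 3.2 = 4.2.
Rank 4 is 114 and rank 5 is 127.
Interpolate: 114 + 0.2·(127 − 114) = 114 + 0.2·13 = 116.6.

116.60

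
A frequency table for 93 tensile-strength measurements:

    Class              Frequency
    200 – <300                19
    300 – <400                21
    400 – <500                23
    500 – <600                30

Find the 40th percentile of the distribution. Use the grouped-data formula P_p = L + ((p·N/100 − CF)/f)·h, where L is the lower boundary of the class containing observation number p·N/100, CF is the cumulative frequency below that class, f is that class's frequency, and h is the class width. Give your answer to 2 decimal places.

386.67

N = 93; target position k = 40/100 · 93 = 37.2.
Cumulative frequencies: 19, 40, 63, 93.
Observation 37.2 falls in the class 300 – <400.
L = 300, CF = 19, f = 21, h = 100.
P40 = 300 + ((37.2 − 19)/21)·100 = 300 + 86.6667 = 386.667.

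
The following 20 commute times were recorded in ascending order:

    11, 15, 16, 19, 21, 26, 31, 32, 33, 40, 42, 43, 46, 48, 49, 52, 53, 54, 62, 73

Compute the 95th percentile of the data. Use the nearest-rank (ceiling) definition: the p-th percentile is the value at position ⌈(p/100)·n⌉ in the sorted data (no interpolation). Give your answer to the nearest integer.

62

n = 20.
Position = ⌈95/100 · 20⌉ = ⌈19⌉ = 19.
The value at rank 19 is 62.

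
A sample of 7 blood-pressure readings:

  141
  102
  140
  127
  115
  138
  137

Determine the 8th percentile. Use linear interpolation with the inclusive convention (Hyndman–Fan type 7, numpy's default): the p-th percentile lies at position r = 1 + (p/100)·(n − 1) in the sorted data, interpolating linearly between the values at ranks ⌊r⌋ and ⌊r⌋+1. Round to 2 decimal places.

Sorted: 102, 115, 127, 137, 138, 140, 141.
n = 7.
r = 1 + (8/100)·(7 − 1) = 1 + 0.48 = 1.48.
Rank 1 is 102 and rank 2 is 115.
Interpolate: 102 + 0.48·(115 − 102) = 102 + 0.48·13 = 108.24.

108.24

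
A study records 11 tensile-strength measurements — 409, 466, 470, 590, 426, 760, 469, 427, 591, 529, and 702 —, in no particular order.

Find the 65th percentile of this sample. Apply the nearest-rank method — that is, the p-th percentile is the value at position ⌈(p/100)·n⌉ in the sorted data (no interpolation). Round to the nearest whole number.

Sorted: 409, 426, 427, 466, 469, 470, 529, 590, 591, 702, 760.
n = 11.
Position = ⌈65/100 · 11⌉ = ⌈7.15⌉ = 8.
The value at rank 8 is 590.

590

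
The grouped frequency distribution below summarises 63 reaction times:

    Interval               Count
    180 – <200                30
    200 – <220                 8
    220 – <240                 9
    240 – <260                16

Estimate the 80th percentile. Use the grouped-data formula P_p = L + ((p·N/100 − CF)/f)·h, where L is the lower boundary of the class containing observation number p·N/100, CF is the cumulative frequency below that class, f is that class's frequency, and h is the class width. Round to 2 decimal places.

244.25

N = 63; target position k = 80/100 · 63 = 50.4.
Cumulative frequencies: 30, 38, 47, 63.
Observation 50.4 falls in the class 240 – <260.
L = 240, CF = 47, f = 16, h = 20.
P80 = 240 + ((50.4 − 47)/16)·20 = 240 + 4.25 = 244.25.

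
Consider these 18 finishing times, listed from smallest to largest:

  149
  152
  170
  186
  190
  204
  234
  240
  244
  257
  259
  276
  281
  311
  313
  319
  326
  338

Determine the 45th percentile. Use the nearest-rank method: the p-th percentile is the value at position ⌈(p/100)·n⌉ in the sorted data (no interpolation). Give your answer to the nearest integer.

244

n = 18.
Position = ⌈45/100 · 18⌉ = ⌈8.1⌉ = 9.
The value at rank 9 is 244.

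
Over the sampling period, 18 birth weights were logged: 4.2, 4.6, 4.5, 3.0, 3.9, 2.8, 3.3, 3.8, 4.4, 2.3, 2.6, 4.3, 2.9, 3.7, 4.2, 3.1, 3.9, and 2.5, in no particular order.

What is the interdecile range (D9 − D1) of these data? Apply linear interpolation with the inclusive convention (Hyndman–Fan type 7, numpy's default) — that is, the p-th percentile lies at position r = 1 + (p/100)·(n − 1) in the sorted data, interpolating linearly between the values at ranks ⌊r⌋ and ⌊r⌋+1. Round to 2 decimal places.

Sorted: 2.3, 2.5, 2.6, 2.8, 2.9, 3.0, 3.1, 3.3, 3.7, 3.8, 3.9, 3.9, 4.2, 4.2, 4.3, 4.4, 4.5, 4.6.
n = 18.
P10: r = 2.7; ranks 2–3 are 2.5, 2.6; interpolating gives 2.57.
P90: r = 16.3; ranks 16–17 are 4.4, 4.5; interpolating gives 4.43.
Difference: 4.43 − 2.57 = 1.86.

1.86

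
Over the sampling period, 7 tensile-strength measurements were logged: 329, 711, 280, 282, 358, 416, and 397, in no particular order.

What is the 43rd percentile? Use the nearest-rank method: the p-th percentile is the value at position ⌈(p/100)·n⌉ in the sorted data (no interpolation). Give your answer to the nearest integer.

358

Sorted: 280, 282, 329, 358, 397, 416, 711.
n = 7.
Position = ⌈43/100 · 7⌉ = ⌈3.01⌉ = 4.
The value at rank 4 is 358.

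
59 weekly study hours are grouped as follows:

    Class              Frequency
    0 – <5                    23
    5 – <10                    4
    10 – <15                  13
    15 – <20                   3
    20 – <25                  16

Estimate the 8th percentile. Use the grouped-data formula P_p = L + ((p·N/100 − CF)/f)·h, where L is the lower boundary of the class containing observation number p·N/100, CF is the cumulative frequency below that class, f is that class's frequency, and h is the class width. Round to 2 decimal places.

1.03

N = 59; target position k = 8/100 · 59 = 4.72.
Cumulative frequencies: 23, 27, 40, 43, 59.
Observation 4.72 falls in the class 0 – <5.
L = 0, CF = 0, f = 23, h = 5.
P8 = 0 + ((4.72 − 0)/23)·5 = 0 + 1.02609 = 1.02609.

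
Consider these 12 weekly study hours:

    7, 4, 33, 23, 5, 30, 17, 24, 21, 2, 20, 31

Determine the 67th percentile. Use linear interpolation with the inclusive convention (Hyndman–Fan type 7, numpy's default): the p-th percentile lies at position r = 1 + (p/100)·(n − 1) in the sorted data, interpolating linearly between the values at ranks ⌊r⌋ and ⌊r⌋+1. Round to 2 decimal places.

Sorted: 2, 4, 5, 7, 17, 20, 21, 23, 24, 30, 31, 33.
n = 12.
r = 1 + (67/100)·(12 − 1) = 1 + 7.37 = 8.37.
Rank 8 is 23 and rank 9 is 24.
Interpolate: 23 + 0.37·(24 − 23) = 23 + 0.37·1 = 23.37.

23.37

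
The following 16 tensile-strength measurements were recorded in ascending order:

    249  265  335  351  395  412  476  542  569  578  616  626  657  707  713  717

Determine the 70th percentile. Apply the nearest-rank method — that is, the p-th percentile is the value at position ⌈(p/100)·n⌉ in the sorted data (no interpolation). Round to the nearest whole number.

n = 16.
Position = ⌈70/100 · 16⌉ = ⌈11.2⌉ = 12.
The value at rank 12 is 626.

626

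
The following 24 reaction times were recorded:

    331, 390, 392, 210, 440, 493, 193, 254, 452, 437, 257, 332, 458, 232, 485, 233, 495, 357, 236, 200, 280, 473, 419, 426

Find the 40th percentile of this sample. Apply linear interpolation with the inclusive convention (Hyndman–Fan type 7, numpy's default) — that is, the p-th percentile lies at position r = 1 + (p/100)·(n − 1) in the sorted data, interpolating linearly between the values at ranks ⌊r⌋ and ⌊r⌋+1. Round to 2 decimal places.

Sorted: 193, 200, 210, 232, 233, 236, 254, 257, 280, 331, 332, 357, 390, 392, 419, 426, 437, 440, 452, 458, 473, 485, 493, 495.
n = 24.
r = 1 + (40/100)·(24 − 1) = 1 + 9.2 = 10.2.
Rank 10 is 331 and rank 11 is 332.
Interpolate: 331 + 0.2·(332 − 331) = 331 + 0.2·1 = 331.2.

331.20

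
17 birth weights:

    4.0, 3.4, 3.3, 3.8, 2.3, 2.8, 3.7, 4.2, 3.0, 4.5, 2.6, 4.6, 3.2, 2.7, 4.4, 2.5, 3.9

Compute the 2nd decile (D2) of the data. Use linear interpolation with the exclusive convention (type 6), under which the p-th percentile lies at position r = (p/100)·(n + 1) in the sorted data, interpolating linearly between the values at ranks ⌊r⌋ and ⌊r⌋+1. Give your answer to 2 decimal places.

Sorted: 2.3, 2.5, 2.6, 2.7, 2.8, 3.0, 3.2, 3.3, 3.4, 3.7, 3.8, 3.9, 4.0, 4.2, 4.4, 4.5, 4.6.
n = 17.
r = (20/100)·(17 + 1) = 3.6.
Rank 3 is 2.6 and rank 4 is 2.7.
Interpolate: 2.6 + 0.6·(2.7 − 2.6) = 2.6 + 0.6·0.1 = 2.66.

2.66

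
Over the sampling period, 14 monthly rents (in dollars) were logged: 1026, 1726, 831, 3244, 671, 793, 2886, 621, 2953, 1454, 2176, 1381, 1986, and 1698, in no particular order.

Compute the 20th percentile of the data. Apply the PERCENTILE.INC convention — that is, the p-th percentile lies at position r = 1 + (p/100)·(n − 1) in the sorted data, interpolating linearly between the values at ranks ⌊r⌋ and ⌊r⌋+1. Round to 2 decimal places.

815.80

Sorted: 621, 671, 793, 831, 1026, 1381, 1454, 1698, 1726, 1986, 2176, 2886, 2953, 3244.
n = 14.
r = 1 + (20/100)·(14 − 1) = 1 + 2.6 = 3.6.
Rank 3 is 793 and rank 4 is 831.
Interpolate: 793 + 0.6·(831 − 793) = 793 + 0.6·38 = 815.8.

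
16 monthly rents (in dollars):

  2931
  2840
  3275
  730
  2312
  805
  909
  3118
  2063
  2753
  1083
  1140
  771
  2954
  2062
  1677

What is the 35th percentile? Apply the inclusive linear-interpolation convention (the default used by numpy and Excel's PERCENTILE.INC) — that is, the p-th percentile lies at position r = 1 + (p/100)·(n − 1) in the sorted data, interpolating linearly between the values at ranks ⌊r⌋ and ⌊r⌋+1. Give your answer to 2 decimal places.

Sorted: 730, 771, 805, 909, 1083, 1140, 1677, 2062, 2063, 2312, 2753, 2840, 2931, 2954, 3118, 3275.
n = 16.
r = 1 + (35/100)·(16 − 1) = 1 + 5.25 = 6.25.
Rank 6 is 1140 and rank 7 is 1677.
Interpolate: 1140 + 0.25·(1677 − 1140) = 1140 + 0.25·537 = 1274.25.

1274.25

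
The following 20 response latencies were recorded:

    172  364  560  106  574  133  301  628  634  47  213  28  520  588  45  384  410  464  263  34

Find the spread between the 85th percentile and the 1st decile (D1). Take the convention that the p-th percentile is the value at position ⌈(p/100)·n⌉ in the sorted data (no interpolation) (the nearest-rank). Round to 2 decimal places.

540.00

Sorted: 28, 34, 45, 47, 106, 133, 172, 213, 263, 301, 364, 384, 410, 464, 520, 560, 574, 588, 628, 634.
n = 20.
P10: rank ⌈10/100·20⌉ = 2 → 34.
P85: rank ⌈85/100·20⌉ = 17 → 574.
Difference: 574 − 34 = 540.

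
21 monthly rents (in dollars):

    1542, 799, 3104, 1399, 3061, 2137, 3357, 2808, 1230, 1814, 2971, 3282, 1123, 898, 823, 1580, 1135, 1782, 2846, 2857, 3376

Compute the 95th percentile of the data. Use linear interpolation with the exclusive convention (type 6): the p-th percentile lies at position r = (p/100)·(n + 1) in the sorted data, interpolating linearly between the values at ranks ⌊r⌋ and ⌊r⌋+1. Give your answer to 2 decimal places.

3374.10

Sorted: 799, 823, 898, 1123, 1135, 1230, 1399, 1542, 1580, 1782, 1814, 2137, 2808, 2846, 2857, 2971, 3061, 3104, 3282, 3357, 3376.
n = 21.
r = (95/100)·(21 + 1) = 20.9.
Rank 20 is 3357 and rank 21 is 3376.
Interpolate: 3357 + 0.9·(3376 − 3357) = 3357 + 0.9·19 = 3374.1.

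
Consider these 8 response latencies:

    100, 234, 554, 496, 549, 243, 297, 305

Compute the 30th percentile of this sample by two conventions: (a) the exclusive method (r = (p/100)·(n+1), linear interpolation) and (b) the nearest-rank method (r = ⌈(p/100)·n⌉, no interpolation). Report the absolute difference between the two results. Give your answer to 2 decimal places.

2.70

Sorted: 100, 234, 243, 297, 305, 496, 549, 554.
n = 8.
(a) r = 2.7; between ranks 2 (234) and 3 (243): 240.3.
(b) the nearest-rank method: rank 3 → 243.
|240.3 − 243| = 2.7.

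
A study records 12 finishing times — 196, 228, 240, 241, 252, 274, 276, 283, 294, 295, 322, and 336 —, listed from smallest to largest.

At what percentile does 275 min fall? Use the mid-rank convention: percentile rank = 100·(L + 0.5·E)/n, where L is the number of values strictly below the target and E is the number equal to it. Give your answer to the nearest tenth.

Count below 275: L = 6; count equal: E = 0; n = 12.
Percentile rank = 100·(6 + 0.5·0)/12 = 100·6/12 = 50.

50.0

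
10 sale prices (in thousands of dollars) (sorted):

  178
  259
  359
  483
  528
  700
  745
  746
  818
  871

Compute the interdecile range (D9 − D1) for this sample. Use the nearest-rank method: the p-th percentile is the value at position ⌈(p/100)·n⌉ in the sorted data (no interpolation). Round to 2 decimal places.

n = 10.
P10: rank ⌈10/100·10⌉ = 1 → 178.
P90: rank ⌈90/100·10⌉ = 9 → 818.
Difference: 818 − 178 = 640.

640.00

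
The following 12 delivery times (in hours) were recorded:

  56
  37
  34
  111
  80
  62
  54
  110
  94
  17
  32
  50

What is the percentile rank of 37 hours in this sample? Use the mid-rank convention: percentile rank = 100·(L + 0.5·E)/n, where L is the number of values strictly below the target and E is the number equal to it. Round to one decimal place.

Sorted: 17, 32, 34, 37, 50, 54, 56, 62, 80, 94, 110, 111.
Count below 37: L = 3; count equal: E = 1; n = 12.
Percentile rank = 100·(3 + 0.5·1)/12 = 100·3.5/12 = 29.17.

29.2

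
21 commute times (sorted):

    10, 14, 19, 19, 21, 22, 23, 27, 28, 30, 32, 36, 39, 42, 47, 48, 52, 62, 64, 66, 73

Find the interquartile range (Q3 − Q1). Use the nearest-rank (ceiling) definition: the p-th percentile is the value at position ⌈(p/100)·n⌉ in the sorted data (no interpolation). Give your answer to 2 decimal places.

n = 21.
P25: rank ⌈25/100·21⌉ = 6 → 22.
P75: rank ⌈75/100·21⌉ = 16 → 48.
Difference: 48 − 22 = 26.

26.00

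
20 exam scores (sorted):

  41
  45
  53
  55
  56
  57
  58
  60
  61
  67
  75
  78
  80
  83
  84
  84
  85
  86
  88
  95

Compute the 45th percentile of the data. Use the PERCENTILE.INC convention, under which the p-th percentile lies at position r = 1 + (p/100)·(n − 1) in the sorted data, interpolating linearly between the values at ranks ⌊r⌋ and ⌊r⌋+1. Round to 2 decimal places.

n = 20.
r = 1 + (45/100)·(20 − 1) = 1 + 8.55 = 9.55.
Rank 9 is 61 and rank 10 is 67.
Interpolate: 61 + 0.55·(67 − 61) = 61 + 0.55·6 = 64.3.

64.30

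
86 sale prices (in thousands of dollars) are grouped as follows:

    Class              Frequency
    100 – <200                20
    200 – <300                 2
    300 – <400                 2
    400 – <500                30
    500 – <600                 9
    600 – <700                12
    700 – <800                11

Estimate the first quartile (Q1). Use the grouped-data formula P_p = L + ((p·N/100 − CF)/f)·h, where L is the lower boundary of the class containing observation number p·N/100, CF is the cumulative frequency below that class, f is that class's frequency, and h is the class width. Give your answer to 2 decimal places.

275.00

N = 86; target position k = 25/100 · 86 = 21.5.
Cumulative frequencies: 20, 22, 24, 54, 63, 75, 86.
Observation 21.5 falls in the class 200 – <300.
L = 200, CF = 20, f = 2, h = 100.
P25 = 200 + ((21.5 − 20)/2)·100 = 200 + 75 = 275.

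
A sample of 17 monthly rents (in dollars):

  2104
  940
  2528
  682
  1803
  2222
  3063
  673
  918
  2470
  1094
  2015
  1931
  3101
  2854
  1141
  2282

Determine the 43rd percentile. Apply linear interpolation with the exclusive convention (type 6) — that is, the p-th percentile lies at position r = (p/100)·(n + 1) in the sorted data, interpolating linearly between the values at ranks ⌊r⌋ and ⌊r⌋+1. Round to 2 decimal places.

1897.72

Sorted: 673, 682, 918, 940, 1094, 1141, 1803, 1931, 2015, 2104, 2222, 2282, 2470, 2528, 2854, 3063, 3101.
n = 17.
r = (43/100)·(17 + 1) = 7.74.
Rank 7 is 1803 and rank 8 is 1931.
Interpolate: 1803 + 0.74·(1931 − 1803) = 1803 + 0.74·128 = 1897.72.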